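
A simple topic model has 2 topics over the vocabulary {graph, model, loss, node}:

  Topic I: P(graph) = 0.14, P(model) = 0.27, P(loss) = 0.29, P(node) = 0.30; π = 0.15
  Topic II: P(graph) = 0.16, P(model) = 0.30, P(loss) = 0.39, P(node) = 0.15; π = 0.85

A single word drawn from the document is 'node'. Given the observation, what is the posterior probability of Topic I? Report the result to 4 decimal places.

0.2609

Posterior ∝ prior × likelihood, so P(k | x) ∝ P(Z=k) f_k(x); normalise over all components.
Component likelihoods at x = 'node':
  f_I = 0.3
  f_II = 0.15
Prior × likelihood for each component:
  P(Z=I)·f_I = 0.15 × 0.3 = 0.045
  P(Z=II)·f_II = 0.85 × 0.15 = 0.1275
Marginal: 0.045 + 0.1275 = 0.1725
Responsibility of Topic I: 0.045 / 0.1725 ≈ 0.2609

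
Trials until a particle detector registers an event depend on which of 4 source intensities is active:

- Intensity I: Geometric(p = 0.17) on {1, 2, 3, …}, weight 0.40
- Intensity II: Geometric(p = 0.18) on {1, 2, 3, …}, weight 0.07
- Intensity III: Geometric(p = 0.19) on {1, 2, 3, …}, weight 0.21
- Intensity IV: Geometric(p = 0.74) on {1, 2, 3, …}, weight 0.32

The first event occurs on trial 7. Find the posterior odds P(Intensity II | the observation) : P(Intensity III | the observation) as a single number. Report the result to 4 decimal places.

0.3399

The posterior odds equal the prior odds times the likelihood ratio: (π_i/π_j)·(f_i(x)/f_j(x)).
Component likelihoods at x = 7:
  f_I = 0.0555799
  f_II = 0.0547212
  f_III = 0.0536616
  f_IV = 0.000228598
Odds = (0.07/0.21) × (0.0547212/0.0536616) = 0.333333 × 1.01975 ≈ 0.3399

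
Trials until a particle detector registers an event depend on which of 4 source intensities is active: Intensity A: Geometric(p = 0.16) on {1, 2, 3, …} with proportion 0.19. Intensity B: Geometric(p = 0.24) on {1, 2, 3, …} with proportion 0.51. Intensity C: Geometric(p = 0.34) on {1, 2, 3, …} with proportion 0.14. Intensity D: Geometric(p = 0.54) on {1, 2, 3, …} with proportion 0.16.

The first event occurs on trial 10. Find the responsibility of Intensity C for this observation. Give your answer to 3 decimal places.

0.063

The responsibility of component k is w_k f_k(x) divided by Σ_j w_j f_j(x).
Component likelihoods at x = 10:
  L_A = 0.0333145
  L_B = 0.0203018
  L_C = 0.00807931
  L_D = 0.000497983
Multiply by the mixture weights:
  w_A·L_A = 0.19 × 0.0333145 = 0.00632976
  w_B·L_B = 0.51 × 0.0203018 = 0.0103539
  w_C·L_C = 0.14 × 0.00807931 = 0.0011311
  w_D·L_D = 0.16 × 0.000497983 = 7.96772e-05
Normaliser: 0.00632976 + 0.0103539 + 0.0011311 + 7.96772e-05 = 0.0178944
Responsibility of Intensity C: 0.0011311 / 0.0178944 ≈ 0.063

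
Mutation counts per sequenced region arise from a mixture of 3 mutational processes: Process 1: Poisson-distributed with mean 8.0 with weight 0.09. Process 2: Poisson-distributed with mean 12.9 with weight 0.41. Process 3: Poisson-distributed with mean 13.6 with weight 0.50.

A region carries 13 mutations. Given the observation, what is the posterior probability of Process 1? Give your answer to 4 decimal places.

Posterior ∝ prior × likelihood, so P(k | x) ∝ P(Z=k) f_k(x); normalise over all components.
Component likelihoods at x = 13 mutations:
  p_1 = e^(−8.0)·8.0^13/13! = 0.0296165
  p_2 = e^(−12.9)·12.9^13/13! = 0.109897
  p_3 = e^(−13.6)·13.6^13/13! = 0.108473
Unnormalised posteriors:
  P(Z=1)·p_1 = 0.09 × 0.0296165 = 0.00266548
  P(Z=2)·p_2 = 0.41 × 0.109897 = 0.0450579
  P(Z=3)·p_3 = 0.50 × 0.108473 = 0.0542364
Evidence: 0.00266548 + 0.0450579 + 0.0542364 = 0.10196
So the posterior for Process 1 is 0.00266548 / 0.10196 ≈ 0.0261.

0.0261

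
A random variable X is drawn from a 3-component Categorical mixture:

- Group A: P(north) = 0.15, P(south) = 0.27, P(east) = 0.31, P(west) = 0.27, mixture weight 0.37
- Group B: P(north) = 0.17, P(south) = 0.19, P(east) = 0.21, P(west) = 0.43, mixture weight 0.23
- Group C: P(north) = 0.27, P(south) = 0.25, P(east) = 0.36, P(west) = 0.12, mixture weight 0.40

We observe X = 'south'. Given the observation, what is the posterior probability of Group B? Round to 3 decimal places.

Apply Bayes' rule: the posterior for each component is proportional to its prior times its likelihood at x.
Component likelihoods at x = 'south':
  L_A = P(south | comp) = 0.27
  L_B = P(south | comp) = 0.19
  L_C = P(south | comp) = 0.25
Weight by the priors:
  w_A·L_A = 0.37 × 0.27 = 0.0999
  w_B·L_B = 0.23 × 0.19 = 0.0437
  w_C·L_C = 0.40 × 0.25 = 0.1
Denominator: 0.0999 + 0.0437 + 0.1 = 0.2436
Responsibility of Group B: 0.0437 / 0.2436 ≈ 0.179

0.179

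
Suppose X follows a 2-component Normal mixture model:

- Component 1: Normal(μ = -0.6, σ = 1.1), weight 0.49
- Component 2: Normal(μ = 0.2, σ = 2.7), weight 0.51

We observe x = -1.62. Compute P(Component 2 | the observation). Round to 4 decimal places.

Apply Bayes' rule: the posterior for each component is proportional to its prior times its likelihood at x.
Normal densities:
  p_1 = (1/(1.1·√(2π)))·exp(−(-1.62−-0.6)²/(2·1.1²)) = 0.362675·exp(-0.42992) = 0.235943
  p_2 = (1/(2.7·√(2π)))·exp(−(-1.62−0.2)²/(2·2.7²)) = 0.147756·exp(-0.22719) = 0.117728
Weight by the priors:
  w_1·p_1 = 0.49 × 0.235943 = 0.115612
  w_2·p_2 = 0.51 × 0.117728 = 0.0600413
Evidence: 0.115612 + 0.0600413 = 0.175653
Responsibility of Component 2: 0.0600413 / 0.175653 ≈ 0.3418

0.3418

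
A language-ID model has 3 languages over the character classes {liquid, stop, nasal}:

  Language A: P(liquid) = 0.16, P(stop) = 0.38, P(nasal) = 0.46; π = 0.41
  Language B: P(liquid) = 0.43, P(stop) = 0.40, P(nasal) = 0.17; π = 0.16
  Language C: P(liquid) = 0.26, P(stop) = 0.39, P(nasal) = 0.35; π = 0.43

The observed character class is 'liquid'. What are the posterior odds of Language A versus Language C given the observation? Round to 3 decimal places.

0.587

Posterior odds = (w_i f_i(x)) / (w_j f_j(x)); the normalising sum cancels.
Evaluate each component's likelihood at the observed value:
  L_A = P(liquid | comp) = 0.16
  L_B = P(liquid | comp) = 0.43
  L_C = P(liquid | comp) = 0.26
Posterior odds = (w_A·L_A) / (w_C·L_C) = (0.41·0.16) / (0.43·0.26) = 0.0656 / 0.1118 ≈ 0.587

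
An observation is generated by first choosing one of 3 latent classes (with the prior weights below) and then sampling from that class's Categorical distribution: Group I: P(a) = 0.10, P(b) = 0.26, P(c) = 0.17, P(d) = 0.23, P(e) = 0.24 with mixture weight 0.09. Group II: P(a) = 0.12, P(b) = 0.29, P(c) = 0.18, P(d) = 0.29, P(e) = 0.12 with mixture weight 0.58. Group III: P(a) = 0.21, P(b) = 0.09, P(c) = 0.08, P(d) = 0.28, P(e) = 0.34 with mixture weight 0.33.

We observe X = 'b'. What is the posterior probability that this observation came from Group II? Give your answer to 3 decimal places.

The responsibility of component k is P(Z=k) f_k(x) divided by Σ_j P(Z=j) f_j(x).
Component likelihoods at x = 'b':
  f_I = P(b | comp) = 0.26
  f_II = P(b | comp) = 0.29
  f_III = P(b | comp) = 0.09
Weight by the priors:
  P(Z=I)·f_I = 0.09 × 0.26 = 0.0234
  P(Z=II)·f_II = 0.58 × 0.29 = 0.1682
  P(Z=III)·f_III = 0.33 × 0.09 = 0.0297
Normaliser: 0.0234 + 0.1682 + 0.0297 = 0.2213
P(Group II | x) = 0.1682 / 0.2213 ≈ 0.760

0.760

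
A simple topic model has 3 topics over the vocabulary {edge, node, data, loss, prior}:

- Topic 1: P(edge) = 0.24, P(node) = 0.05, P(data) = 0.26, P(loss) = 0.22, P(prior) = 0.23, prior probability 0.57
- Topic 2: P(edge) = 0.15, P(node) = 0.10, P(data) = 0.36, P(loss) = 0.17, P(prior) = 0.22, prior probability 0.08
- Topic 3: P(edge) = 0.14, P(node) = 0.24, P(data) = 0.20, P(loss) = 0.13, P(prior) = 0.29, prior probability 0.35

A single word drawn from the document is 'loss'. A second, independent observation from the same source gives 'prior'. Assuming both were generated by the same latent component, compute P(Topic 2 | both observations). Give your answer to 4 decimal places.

0.0664

P(component k | x) = π_k·f_k(x) / marginal(x), where marginal(x) = Σ_j π_j·f_j(x).
Since both observations come from the same component, the likelihood for component k is f_k(x₁)·f_k(x₂).
  p_1 = [P(loss | comp) = 0.22] × [0.23] = 0.0506
  p_2 = [P(loss | comp) = 0.17] × [0.22] = 0.0374
  p_3 = [P(loss | comp) = 0.13] × [0.29] = 0.0377
Unnormalised posteriors:
  π_1·p_1 = 0.57 × 0.0506 = 0.028842
  π_2·p_2 = 0.08 × 0.0374 = 0.002992
  π_3·p_3 = 0.35 × 0.0377 = 0.013195
Marginal: 0.028842 + 0.002992 + 0.013195 = 0.045029
Responsibility of Topic 2: 0.002992 / 0.045029 ≈ 0.0664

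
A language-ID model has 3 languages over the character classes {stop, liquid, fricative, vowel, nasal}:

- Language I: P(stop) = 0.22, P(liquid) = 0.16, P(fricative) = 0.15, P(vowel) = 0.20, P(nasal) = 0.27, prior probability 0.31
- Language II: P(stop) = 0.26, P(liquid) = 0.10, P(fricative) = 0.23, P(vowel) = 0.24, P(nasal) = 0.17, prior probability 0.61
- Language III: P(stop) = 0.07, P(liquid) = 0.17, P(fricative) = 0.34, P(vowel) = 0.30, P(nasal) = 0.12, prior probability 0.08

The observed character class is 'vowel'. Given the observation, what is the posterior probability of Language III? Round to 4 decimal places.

0.1033

By Bayes' theorem, P(k | x) = π_k f_k(x) / Σ_j π_j f_j(x).
Evaluate each component's likelihood at the observed value:
  p_I = P(vowel | comp) = 0.20
  p_II = P(vowel | comp) = 0.24
  p_III = P(vowel | comp) = 0.30
Weight by the priors:
  π_I·p_I = 0.31 × 0.2 = 0.062
  π_II·p_II = 0.61 × 0.24 = 0.1464
  π_III·p_III = 0.08 × 0.3 = 0.024
Marginal: 0.062 + 0.1464 + 0.024 = 0.2324
P(Language III | x) = 0.024 / 0.2324 ≈ 0.1033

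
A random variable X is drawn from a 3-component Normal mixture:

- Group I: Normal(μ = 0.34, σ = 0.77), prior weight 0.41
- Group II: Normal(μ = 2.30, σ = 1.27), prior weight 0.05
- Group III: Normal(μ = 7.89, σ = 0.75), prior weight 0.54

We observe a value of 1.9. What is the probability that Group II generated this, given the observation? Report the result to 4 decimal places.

P(component k | x) = π_k·f_k(x) / marginal(x), where marginal(x) = Σ_j π_j·f_j(x).
Evaluate each component's likelihood at the observed value:
  p_I = 0.0665462
  p_II = 0.298927
  p_III = 7.49396e-15
Multiply by the mixture weights:
  π_I·p_I = 0.41 × 0.0665462 = 0.0272839
  π_II·p_II = 0.05 × 0.298927 = 0.0149464
  π_III·p_III = 0.54 × 7.49396e-15 = 4.04674e-15
Normaliser: 0.0272839 + 0.0149464 + 4.04674e-15 = 0.0422303
P(Group II | x) ≈ 0.3539

0.3539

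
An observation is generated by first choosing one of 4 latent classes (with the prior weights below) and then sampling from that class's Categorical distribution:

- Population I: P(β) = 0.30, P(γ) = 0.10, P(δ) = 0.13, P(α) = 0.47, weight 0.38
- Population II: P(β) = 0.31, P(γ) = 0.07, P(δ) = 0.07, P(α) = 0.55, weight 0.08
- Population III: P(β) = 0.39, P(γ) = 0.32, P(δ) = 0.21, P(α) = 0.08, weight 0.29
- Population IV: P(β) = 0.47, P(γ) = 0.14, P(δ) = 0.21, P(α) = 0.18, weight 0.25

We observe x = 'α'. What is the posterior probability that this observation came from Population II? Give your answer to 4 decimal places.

0.1513

P(component k | x) = w_k·f_k(x) / marginal(x), where marginal(x) = Σ_j w_j·f_j(x).
Categorical probabilities:
  p_I = 0.47
  p_II = 0.55
  p_III = 0.08
  p_IV = 0.18
Unnormalised posteriors:
  w_I·p_I = 0.38 × 0.47 = 0.1786
  w_II·p_II = 0.08 × 0.55 = 0.044
  w_III·p_III = 0.29 × 0.08 = 0.0232
  w_IV·p_IV = 0.25 × 0.18 = 0.045
Evidence: 0.1786 + 0.044 + 0.0232 + 0.045 = 0.2908
P(Population II | 'α') = 0.044 / 0.2908 ≈ 0.1513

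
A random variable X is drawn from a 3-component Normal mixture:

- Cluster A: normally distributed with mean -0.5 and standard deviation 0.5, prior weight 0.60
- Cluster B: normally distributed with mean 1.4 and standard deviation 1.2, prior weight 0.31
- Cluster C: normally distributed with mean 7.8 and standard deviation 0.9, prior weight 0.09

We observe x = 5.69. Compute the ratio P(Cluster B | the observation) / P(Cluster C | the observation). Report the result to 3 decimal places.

0.068

Only the two components matter; the odds are (π_i f_i(x)) / (π_j f_j(x)).
Evaluate each component's likelihood at the observed value:
  p_A = (1/(0.5·√(2π)))·exp(−(5.69−-0.5)²/(2·0.5²)) = 0.797885·exp(-76.63220) = 4.17829e-34
  p_B = (1/(1.2·√(2π)))·exp(−(5.69−1.4)²/(2·1.2²)) = 0.332452·exp(-6.39031) = 0.000557765
  p_C = (1/(0.9·√(2π)))·exp(−(5.69−7.8)²/(2·0.9²)) = 0.443269·exp(-2.74821) = 0.028388
Odds = (0.31/0.09) × (0.000557765/0.028388) = 3.44444 × 0.0196479 ≈ 0.068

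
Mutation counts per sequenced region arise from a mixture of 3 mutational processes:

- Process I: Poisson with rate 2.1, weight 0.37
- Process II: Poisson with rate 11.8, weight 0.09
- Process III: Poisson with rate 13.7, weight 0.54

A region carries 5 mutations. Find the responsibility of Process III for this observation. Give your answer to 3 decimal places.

0.127

By Bayes' theorem, P(k | x) = π_k f_k(x) / Σ_j π_j f_j(x).
Evaluate each component's likelihood at the observed value:
  L_I = e^(−2.1)·2.1^5/5! = 0.041677
  L_II = e^(−11.8)·11.8^5/5! = 0.0143072
  L_III = e^(−13.7)·13.7^5/5! = 0.00451427
Unnormalised posteriors:
  π_I·L_I = 0.37 × 0.041677 = 0.0154205
  π_II·L_II = 0.09 × 0.0143072 = 0.00128765
  π_III·L_III = 0.54 × 0.00451427 = 0.0024377
Normaliser: 0.0154205 + 0.00128765 + 0.0024377 = 0.0191459
P(Process III | x) = 0.0024377 / 0.0191459 ≈ 0.127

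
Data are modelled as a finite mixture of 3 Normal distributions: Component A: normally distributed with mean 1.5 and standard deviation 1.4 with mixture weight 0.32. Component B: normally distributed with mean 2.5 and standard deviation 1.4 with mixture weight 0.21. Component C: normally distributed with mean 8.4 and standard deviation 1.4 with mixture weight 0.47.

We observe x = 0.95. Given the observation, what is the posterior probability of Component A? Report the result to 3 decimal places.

0.723

Posterior ∝ prior × likelihood, so P(k | x) ∝ P(Z=k) f_k(x); normalise over all components.
Evaluate each component's likelihood at the observed value:
  L_A = 0.263796
  L_B = 0.154387
  L_C = 2.02159e-07
Weight by the priors:
  P(Z=A)·L_A = 0.32 × 0.263796 = 0.0844147
  P(Z=B)·L_B = 0.21 × 0.154387 = 0.0324213
  P(Z=C)·L_C = 0.47 × 2.02159e-07 = 9.50147e-08
Denominator: 0.0844147 + 0.0324213 + 9.50147e-08 = 0.116836
P(Component A | the observation) ≈ 0.723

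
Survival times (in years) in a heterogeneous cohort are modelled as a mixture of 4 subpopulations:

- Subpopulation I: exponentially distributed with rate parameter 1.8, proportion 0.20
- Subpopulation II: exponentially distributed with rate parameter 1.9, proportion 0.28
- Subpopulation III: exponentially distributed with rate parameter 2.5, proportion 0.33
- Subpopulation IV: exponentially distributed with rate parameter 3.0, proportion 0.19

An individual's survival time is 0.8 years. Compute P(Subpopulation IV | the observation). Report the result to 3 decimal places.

0.142

By Bayes' theorem, P(k | x) = π_k f_k(x) / Σ_j π_j f_j(x).
Evaluate each component's likelihood at the observed value:
  p_I = 1.8·e^(−1.8·0.8) = 1.8·e^(−1.4400) = 0.42647
  p_II = 1.9·e^(−1.9·0.8) = 1.9·e^(−1.5200) = 0.415553
  p_III = 2.5·e^(−2.5·0.8) = 2.5·e^(−2.0000) = 0.338338
  p_IV = 3.0·e^(−3.0·0.8) = 3.0·e^(−2.4000) = 0.272154
Unnormalised posteriors:
  π_I·p_I = 0.20 × 0.42647 = 0.085294
  π_II·p_II = 0.28 × 0.415553 = 0.116355
  π_III·p_III = 0.33 × 0.338338 = 0.111652
  π_IV·p_IV = 0.19 × 0.272154 = 0.0517092
Normaliser: 0.085294 + 0.116355 + 0.111652 + 0.0517092 = 0.36501
So the posterior for Subpopulation IV is 0.0517092 / 0.36501 ≈ 0.142.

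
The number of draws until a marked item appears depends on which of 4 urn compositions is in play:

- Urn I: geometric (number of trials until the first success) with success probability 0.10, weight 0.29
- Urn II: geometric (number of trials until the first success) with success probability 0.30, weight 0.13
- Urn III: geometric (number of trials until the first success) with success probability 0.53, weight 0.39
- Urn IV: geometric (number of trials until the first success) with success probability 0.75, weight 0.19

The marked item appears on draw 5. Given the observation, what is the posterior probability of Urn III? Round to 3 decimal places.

0.258

Apply Bayes' rule: the posterior for each component is proportional to its prior times its likelihood at x.
Evaluate each component's likelihood at the observed value:
  f_I = 0.06561
  f_II = 0.07203
  f_III = 0.0258623
  f_IV = 0.00292969
Multiply by the mixture weights:
  π_I·f_I = 0.29 × 0.06561 = 0.0190269
  π_II·f_II = 0.13 × 0.07203 = 0.0093639
  π_III·f_III = 0.39 × 0.0258623 = 0.0100863
  π_IV·f_IV = 0.19 × 0.00292969 = 0.000556641
Marginal: 0.0190269 + 0.0093639 + 0.0100863 + 0.000556641 = 0.0390337
P(Urn III | x) = 0.0100863 / 0.0390337 ≈ 0.258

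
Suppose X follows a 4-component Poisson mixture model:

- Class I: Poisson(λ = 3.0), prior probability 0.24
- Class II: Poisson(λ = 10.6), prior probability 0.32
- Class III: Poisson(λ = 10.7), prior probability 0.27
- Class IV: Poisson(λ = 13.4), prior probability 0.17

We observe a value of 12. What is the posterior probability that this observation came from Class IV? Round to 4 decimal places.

The responsibility of component k is π_k f_k(x) divided by Σ_j π_j f_j(x).
Poisson probabilities:
  p_I = e^(−3.0)·3.0^12/12! = 5.52376e-05
  p_II = e^(−10.6)·10.6^12/12! = 0.104668
  p_III = e^(−10.7)·10.7^12/12! = 0.106003
  p_IV = e^(−13.4)·13.4^12/12! = 0.106017
Multiply by the mixture weights:
  π_I·p_I = 0.24 × 5.52376e-05 = 1.3257e-05
  π_II·p_II = 0.32 × 0.104668 = 0.0334936
  π_III·p_III = 0.27 × 0.106003 = 0.0286208
  π_IV·p_IV = 0.17 × 0.106017 = 0.0180229
Sum: 1.3257e-05 + 0.0334936 + 0.0286208 + 0.0180229 = 0.0801505
P(Class IV | x) ≈ 0.2249

0.2249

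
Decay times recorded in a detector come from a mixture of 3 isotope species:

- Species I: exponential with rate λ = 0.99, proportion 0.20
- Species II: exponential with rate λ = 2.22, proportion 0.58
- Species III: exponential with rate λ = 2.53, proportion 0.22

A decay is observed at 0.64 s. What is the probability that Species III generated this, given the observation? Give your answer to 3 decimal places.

0.209

The responsibility of component k is π_k f_k(x) divided by Σ_j π_j f_j(x).
Exponential densities:
  p_I = 0.525371
  p_II = 0.536176
  p_III = 0.501084
Multiply by the mixture weights:
  π_I·p_I = 0.20 × 0.525371 = 0.105074
  π_II·p_II = 0.58 × 0.536176 = 0.310982
  π_III·p_III = 0.22 × 0.501084 = 0.110239
Evidence: 0.105074 + 0.310982 + 0.110239 = 0.526295
Responsibility of Species III: 0.110239 / 0.526295 ≈ 0.209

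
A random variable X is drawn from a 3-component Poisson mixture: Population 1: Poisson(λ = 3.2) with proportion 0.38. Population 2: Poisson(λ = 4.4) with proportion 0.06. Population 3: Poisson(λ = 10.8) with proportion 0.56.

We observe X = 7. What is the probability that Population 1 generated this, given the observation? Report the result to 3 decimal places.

0.195

Apply Bayes' rule: the posterior for each component is proportional to its prior times its likelihood at x.
Component likelihoods at x = 7:
  L_1 = e^(−3.2)·3.2^7/7! = 0.0277893
  L_2 = e^(−4.4)·4.4^7/7! = 0.0777754
  L_3 = e^(−10.8)·10.8^7/7! = 0.0693674
Multiply by the mixture weights:
  w_1·L_1 = 0.38 × 0.0277893 = 0.0105599
  w_2·L_2 = 0.06 × 0.0777754 = 0.00466653
  w_3·L_3 = 0.56 × 0.0693674 = 0.0388457
Denominator: 0.0105599 + 0.00466653 + 0.0388457 = 0.0540722
So the posterior for Population 1 is 0.0105599 / 0.0540722 ≈ 0.195.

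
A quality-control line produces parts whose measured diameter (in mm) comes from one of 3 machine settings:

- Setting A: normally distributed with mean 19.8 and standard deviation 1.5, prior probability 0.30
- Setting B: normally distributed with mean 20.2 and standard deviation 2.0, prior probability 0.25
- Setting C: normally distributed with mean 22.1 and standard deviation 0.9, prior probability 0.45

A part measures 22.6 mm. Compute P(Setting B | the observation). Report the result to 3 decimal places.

The responsibility of component k is w_k f_k(x) divided by Σ_j w_j f_j(x).
Evaluate each component's likelihood at the observed value:
  f_A = 0.0465781
  f_B = 0.097093
  f_C = 0.37988
Weight by the priors:
  w_A·f_A = 0.30 × 0.0465781 = 0.0139734
  w_B·f_B = 0.25 × 0.097093 = 0.0242733
  w_C·f_C = 0.45 × 0.37988 = 0.170946
Evidence: 0.0139734 + 0.0242733 + 0.170946 = 0.209193
P(Setting B | the observation) ≈ 0.116

0.116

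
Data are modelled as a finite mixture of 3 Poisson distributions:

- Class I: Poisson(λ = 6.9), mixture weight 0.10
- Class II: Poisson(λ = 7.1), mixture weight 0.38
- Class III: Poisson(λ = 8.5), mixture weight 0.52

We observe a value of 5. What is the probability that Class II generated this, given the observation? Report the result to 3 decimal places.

P(component k | x) = w_k·f_k(x) / marginal(x), where marginal(x) = Σ_j w_j·f_j(x).
Component likelihoods at x = 5:
  f_I = e^(−6.9)·6.9^5/5! = 0.131351
  f_II = e^(−7.1)·7.1^5/5! = 0.124057
  f_III = e^(−8.5)·8.5^5/5! = 0.0752333
Weight by the priors:
  w_I·f_I = 0.10 × 0.131351 = 0.0131351
  w_II·f_II = 0.38 × 0.124057 = 0.0471415
  w_III·f_III = 0.52 × 0.0752333 = 0.0391213
Denominator: 0.0131351 + 0.0471415 + 0.0391213 = 0.0993979
P(Class II | 5) ≈ 0.474

0.474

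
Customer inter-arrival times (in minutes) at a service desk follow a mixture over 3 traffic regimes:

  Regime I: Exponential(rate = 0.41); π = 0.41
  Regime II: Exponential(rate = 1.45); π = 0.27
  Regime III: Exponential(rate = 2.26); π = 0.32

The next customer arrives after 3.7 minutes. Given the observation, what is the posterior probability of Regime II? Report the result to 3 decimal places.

0.047

P(component k | x) = π_k·f_k(x) / marginal(x), where marginal(x) = Σ_j π_j·f_j(x).
Evaluate each component's likelihood at the observed value:
  p_I = 0.0899413
  p_II = 0.00678232
  p_III = 0.000527883
Weight by the priors:
  π_I·p_I = 0.41 × 0.0899413 = 0.0368759
  π_II·p_II = 0.27 × 0.00678232 = 0.00183123
  π_III·p_III = 0.32 × 0.000527883 = 0.000168923
Sum: 0.0368759 + 0.00183123 + 0.000168923 = 0.0388761
So the posterior for Regime II is 0.00183123 / 0.0388761 ≈ 0.047.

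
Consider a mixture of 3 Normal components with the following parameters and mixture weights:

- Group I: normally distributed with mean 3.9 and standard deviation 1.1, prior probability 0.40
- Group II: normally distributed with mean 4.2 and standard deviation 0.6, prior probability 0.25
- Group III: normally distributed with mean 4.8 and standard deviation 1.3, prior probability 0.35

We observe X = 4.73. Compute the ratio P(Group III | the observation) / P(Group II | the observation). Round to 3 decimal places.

0.953

The posterior odds equal the prior odds times the likelihood ratio: (π_i/π_j)·(f_i(x)/f_j(x)).
Normal densities:
  f_I = (1/(1.1·√(2π)))·exp(−(4.73−3.9)²/(2·1.1²)) = 0.362675·exp(-0.28467) = 0.272827
  f_II = (1/(0.6·√(2π)))·exp(−(4.73−4.2)²/(2·0.6²)) = 0.664904·exp(-0.39014) = 0.450115
  f_III = (1/(1.3·√(2π)))·exp(−(4.73−4.8)²/(2·1.3²)) = 0.306879·exp(-0.00145) = 0.306434
0.107252 / 0.112529 ≈ 0.953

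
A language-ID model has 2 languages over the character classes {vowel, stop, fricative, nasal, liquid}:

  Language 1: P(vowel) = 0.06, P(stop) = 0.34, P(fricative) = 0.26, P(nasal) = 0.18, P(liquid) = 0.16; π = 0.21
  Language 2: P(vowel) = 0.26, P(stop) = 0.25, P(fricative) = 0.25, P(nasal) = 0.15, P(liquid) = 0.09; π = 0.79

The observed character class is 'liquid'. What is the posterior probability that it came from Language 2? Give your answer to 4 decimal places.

Apply Bayes' rule: the posterior for each component is proportional to its prior times its likelihood at x.
Evaluate each component's likelihood at the observed value:
  p_1 = 0.16
  p_2 = 0.09
Multiply by the mixture weights:
  w_1·p_1 = 0.21 × 0.16 = 0.0336
  w_2·p_2 = 0.79 × 0.09 = 0.0711
Denominator: 0.0336 + 0.0711 = 0.1047
P(Language 2 | 'liquid') ≈ 0.6791

0.6791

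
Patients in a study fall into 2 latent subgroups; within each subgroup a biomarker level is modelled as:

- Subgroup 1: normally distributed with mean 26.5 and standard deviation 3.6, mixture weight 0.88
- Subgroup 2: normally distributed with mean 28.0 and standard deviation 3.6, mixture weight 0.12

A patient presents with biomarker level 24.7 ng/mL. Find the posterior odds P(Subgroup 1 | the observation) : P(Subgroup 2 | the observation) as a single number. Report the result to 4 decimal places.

9.8510

The posterior odds equal the prior odds times the likelihood ratio: (w_i/w_j)·(f_i(x)/f_j(x)).
Normal densities:
  f_1 = (1/(3.6·√(2π)))·exp(−(24.7−26.5)²/(2·3.6²)) = 0.110817·exp(-0.12500) = 0.0977959
  f_2 = (1/(3.6·√(2π)))·exp(−(24.7−28.0)²/(2·3.6²)) = 0.110817·exp(-0.42014) = 0.072802
0.0860604 / 0.00873625 ≈ 9.8510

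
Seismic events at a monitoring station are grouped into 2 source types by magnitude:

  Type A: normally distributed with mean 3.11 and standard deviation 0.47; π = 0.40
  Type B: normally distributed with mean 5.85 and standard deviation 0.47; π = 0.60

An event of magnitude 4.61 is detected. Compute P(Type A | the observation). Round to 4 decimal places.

The responsibility of component k is w_k f_k(x) divided by Σ_j w_j f_j(x).
Evaluate each component's likelihood at the observed value:
  L_A = 0.00521238
  L_B = 0.0261417
Prior × likelihood for each component:
  w_A·L_A = 0.40 × 0.00521238 = 0.00208495
  w_B·L_B = 0.60 × 0.0261417 = 0.015685
Normaliser: 0.00208495 + 0.015685 = 0.01777
So the posterior for Type A is 0.00208495 / 0.01777 ≈ 0.1173.

0.1173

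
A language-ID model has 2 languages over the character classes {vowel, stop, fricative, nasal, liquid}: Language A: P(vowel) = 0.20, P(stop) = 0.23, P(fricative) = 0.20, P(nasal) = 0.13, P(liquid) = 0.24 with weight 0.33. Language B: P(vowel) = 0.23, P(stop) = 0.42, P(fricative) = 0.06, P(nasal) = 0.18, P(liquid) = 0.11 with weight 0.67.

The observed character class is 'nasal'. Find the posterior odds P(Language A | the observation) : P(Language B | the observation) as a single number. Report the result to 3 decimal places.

Since P(k|x) ∝ π_k f_k(x), the posterior odds are π_i f_i(x) / (π_j f_j(x)).
Evaluate each component's likelihood at the observed value:
  L_A = 0.13
  L_B = 0.18
Posterior odds = (π_A·L_A) / (π_B·L_B) = (0.33·0.13) / (0.67·0.18) = 0.0429 / 0.1206 ≈ 0.356

0.356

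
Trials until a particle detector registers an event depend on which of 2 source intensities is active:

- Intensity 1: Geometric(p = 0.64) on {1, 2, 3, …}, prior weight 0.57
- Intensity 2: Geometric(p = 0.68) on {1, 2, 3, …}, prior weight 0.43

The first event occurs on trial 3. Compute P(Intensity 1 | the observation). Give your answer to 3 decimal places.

0.612

The responsibility of component k is π_k f_k(x) divided by Σ_j π_j f_j(x).
Geometric probabilities:
  L_1 = 0.64·(1−0.64)^2 = 0.64·0.1296 = 0.082944
  L_2 = 0.68·(1−0.68)^2 = 0.68·0.1024 = 0.069632
Prior × likelihood for each component:
  π_1·L_1 = 0.57 × 0.082944 = 0.0472781
  π_2·L_2 = 0.43 × 0.069632 = 0.0299418
Denominator: 0.0472781 + 0.0299418 = 0.0772198
P(Intensity 1 | data) = 0.0472781 / 0.0772198 ≈ 0.612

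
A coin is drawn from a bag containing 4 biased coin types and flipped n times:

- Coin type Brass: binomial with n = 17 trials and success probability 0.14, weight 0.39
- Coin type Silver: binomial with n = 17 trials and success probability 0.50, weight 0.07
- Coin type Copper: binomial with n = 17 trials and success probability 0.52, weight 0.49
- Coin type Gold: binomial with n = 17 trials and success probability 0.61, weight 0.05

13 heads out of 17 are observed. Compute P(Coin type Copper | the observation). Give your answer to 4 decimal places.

P(component k | x) = w_k·f_k(x) / marginal(x), where marginal(x) = Σ_j w_j·f_j(x).
Binomial probabilities:
  p_Brass = 1.03332e-08
  p_Silver = 0.018158
  p_Copper = 0.0256794
  p_Gold = 0.0891504
Unnormalised posteriors:
  w_Brass·p_Brass = 0.39 × 1.03332e-08 = 4.02995e-09
  w_Silver·p_Silver = 0.07 × 0.018158 = 0.00127106
  w_Copper·p_Copper = 0.49 × 0.0256794 = 0.0125829
  w_Gold·p_Gold = 0.05 × 0.0891504 = 0.00445752
Normaliser: 4.02995e-09 + 0.00127106 + 0.0125829 + 0.00445752 = 0.0183115
Responsibility of Coin type Copper: 0.0125829 / 0.0183115 ≈ 0.6872

0.6872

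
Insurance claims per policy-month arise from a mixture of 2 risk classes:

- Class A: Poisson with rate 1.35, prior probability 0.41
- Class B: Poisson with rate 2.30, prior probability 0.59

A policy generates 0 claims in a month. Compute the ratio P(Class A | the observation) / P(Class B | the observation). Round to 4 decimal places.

The posterior odds equal the prior odds times the likelihood ratio: (π_i/π_j)·(f_i(x)/f_j(x)).
Poisson probabilities:
  L_A = e^(−1.35)·1.35^0/0! = 0.25924
  L_B = e^(−2.30)·2.30^0/0! = 0.100259
0.106289 / 0.0591527 ≈ 1.7968

1.7968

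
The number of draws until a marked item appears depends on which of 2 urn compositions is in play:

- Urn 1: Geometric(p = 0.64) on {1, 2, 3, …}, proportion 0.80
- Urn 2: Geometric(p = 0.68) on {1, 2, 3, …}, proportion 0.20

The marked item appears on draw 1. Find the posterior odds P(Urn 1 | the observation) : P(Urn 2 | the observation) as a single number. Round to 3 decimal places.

The posterior odds equal the prior odds times the likelihood ratio: (π_i/π_j)·(f_i(x)/f_j(x)).
Evaluate each component's likelihood at the observed value:
  f_1 = 0.64·(1−0.64)^0 = 0.64·1 = 0.64
  f_2 = 0.68·(1−0.68)^0 = 0.68·1 = 0.68
0.512 / 0.136 ≈ 3.765

3.765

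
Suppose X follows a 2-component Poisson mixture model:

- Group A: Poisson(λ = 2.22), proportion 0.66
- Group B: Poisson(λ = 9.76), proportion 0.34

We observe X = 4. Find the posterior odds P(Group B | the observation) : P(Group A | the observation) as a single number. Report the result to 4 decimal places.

0.1023

Posterior odds = (P(Z=i) f_i(x)) / (P(Z=j) f_j(x)); the normalising sum cancels.
Component likelihoods at x = 4:
  L_A = e^(−2.22)·2.22^4/4! = 0.109918
  L_B = e^(−9.76)·9.76^4/4! = 0.021821
Odds = (0.34/0.66) × (0.021821/0.109918) = 0.515152 × 0.198521 ≈ 0.1023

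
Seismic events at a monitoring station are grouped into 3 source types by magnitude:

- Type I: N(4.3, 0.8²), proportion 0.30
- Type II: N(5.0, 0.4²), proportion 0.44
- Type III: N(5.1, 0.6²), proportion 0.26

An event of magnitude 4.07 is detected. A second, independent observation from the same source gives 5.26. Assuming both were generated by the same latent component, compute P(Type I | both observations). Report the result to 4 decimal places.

0.4148

Apply Bayes' rule: the posterior for each component is proportional to its prior times its likelihood at x.
Since both observations come from the same component, the likelihood for component k is f_k(x₁)·f_k(x₂).
  L_I = [0.478488] × [0.242733] = 0.116145
  L_II = [0.0668396] × [0.807431] = 0.0539683
  L_III = [0.152348] × [0.641678] = 0.0977586
Multiply by the mixture weights:
  π_I·L_I = 0.30 × 0.116145 = 0.0348434
  π_II·L_II = 0.44 × 0.0539683 = 0.0237461
  π_III·L_III = 0.26 × 0.0977586 = 0.0254172
Denominator: 0.0348434 + 0.0237461 + 0.0254172 = 0.0840067
Responsibility of Type I: 0.0348434 / 0.0840067 ≈ 0.4148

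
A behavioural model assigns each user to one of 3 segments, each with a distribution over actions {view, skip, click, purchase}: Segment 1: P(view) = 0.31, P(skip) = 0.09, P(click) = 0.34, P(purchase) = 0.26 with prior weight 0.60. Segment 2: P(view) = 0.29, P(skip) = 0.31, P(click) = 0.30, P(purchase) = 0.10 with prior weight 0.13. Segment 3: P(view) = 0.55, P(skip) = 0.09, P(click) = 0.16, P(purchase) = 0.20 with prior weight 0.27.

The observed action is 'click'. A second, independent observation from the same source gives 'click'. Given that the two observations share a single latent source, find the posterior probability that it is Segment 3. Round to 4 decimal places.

Posterior ∝ prior × likelihood, so P(k | x) ∝ P(Z=k) f_k(x); normalise over all components.
Since both observations come from the same component, the likelihood for component k is f_k(x₁)·f_k(x₂).
  L_1 = [0.34] × [0.34] = 0.1156
  L_2 = [0.3] × [0.3] = 0.09
  L_3 = [0.16] × [0.16] = 0.0256
Prior × likelihood for each component:
  P(Z=1)·L_1 = 0.60 × 0.1156 = 0.06936
  P(Z=2)·L_2 = 0.13 × 0.09 = 0.0117
  P(Z=3)·L_3 = 0.27 × 0.0256 = 0.006912
Marginal: 0.06936 + 0.0117 + 0.006912 = 0.087972
P(Segment 3 | x₁, x₂) ≈ 0.0786

0.0786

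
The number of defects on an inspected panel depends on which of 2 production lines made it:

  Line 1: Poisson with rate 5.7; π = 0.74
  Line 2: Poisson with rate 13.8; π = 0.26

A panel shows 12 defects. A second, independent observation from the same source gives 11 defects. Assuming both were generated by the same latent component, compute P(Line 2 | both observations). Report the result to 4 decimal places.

0.9565

By Bayes' theorem, P(k | x) = P(Z=k) f_k(x) / Σ_j P(Z=j) f_j(x).
Since both observations come from the same component, the likelihood for component k is f_k(x₁)·f_k(x₂).
  f_1 = [e^(−5.7)·5.7^12/12! = 0.00821642] × [0.0172977] = 0.000142125
  f_2 = [e^(−13.8)·13.8^12/12! = 0.101146] × [0.0879529] = 0.00889608
Multiply by the mixture weights:
  P(Z=1)·f_1 = 0.74 × 0.000142125 = 0.000105173
  P(Z=2)·f_2 = 0.26 × 0.00889608 = 0.00231298
Evidence: 0.000105173 + 0.00231298 = 0.00241815
P(Line 2 | data) = 0.00231298 / 0.00241815 ≈ 0.9565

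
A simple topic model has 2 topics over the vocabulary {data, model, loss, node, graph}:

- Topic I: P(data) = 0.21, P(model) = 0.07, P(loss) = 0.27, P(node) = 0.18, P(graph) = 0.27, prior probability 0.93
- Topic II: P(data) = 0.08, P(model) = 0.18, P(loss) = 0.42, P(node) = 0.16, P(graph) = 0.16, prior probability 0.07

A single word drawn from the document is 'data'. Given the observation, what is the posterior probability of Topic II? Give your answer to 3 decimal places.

Apply Bayes' rule: the posterior for each component is proportional to its prior times its likelihood at x.
Component likelihoods at x = 'data':
  f_I = 0.21
  f_II = 0.08
Multiply by the mixture weights:
  π_I·f_I = 0.93 × 0.21 = 0.1953
  π_II·f_II = 0.07 × 0.08 = 0.0056
Sum: 0.1953 + 0.0056 = 0.2009
Responsibility of Topic II: 0.0056 / 0.2009 ≈ 0.028

0.028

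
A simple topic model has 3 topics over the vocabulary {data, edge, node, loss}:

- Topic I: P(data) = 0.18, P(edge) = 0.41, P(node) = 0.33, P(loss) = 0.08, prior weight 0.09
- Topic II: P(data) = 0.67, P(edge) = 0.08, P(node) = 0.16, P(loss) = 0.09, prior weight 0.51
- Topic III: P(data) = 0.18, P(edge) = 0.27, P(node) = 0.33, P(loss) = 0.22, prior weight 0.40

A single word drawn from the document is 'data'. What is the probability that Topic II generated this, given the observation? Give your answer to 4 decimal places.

Posterior ∝ prior × likelihood, so P(k | x) ∝ π_k f_k(x); normalise over all components.
Categorical probabilities:
  p_I = P(data | comp) = 0.18
  p_II = P(data | comp) = 0.67
  p_III = P(data | comp) = 0.18
Multiply by the mixture weights:
  π_I·p_I = 0.09 × 0.18 = 0.0162
  π_II·p_II = 0.51 × 0.67 = 0.3417
  π_III·p_III = 0.40 × 0.18 = 0.072
Evidence: 0.0162 + 0.3417 + 0.072 = 0.4299
So the posterior for Topic II is 0.3417 / 0.4299 ≈ 0.7948.

0.7948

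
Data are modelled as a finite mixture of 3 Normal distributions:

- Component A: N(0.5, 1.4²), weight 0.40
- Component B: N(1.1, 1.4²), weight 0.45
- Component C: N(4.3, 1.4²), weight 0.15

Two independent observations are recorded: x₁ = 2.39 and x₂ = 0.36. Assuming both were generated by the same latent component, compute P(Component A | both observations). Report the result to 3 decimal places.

0.384

By Bayes' theorem, P(k | x) = π_k f_k(x) / Σ_j π_j f_j(x).
Since both observations come from the same component, the likelihood for component k is f_k(x₁)·f_k(x₂).
  p_A = [(1/(1.4·√(2π)))·exp(−(2.39−0.5)²/(2·1.4²)) = 0.284959·exp(-0.91125) = 0.11456] × [0.283538] = 0.0324819
  p_B = [(1/(1.4·√(2π)))·exp(−(2.39−1.1)²/(2·1.4²)) = 0.284959·exp(-0.42452) = 0.186388] × [0.247807] = 0.0461882
  p_C = [(1/(1.4·√(2π)))·exp(−(2.39−4.3)²/(2·1.4²)) = 0.284959·exp(-0.93064) = 0.11236] × [0.00543165] = 0.000610299
Multiply by the mixture weights:
  π_A·p_A = 0.40 × 0.0324819 = 0.0129928
  π_B·p_B = 0.45 × 0.0461882 = 0.0207847
  π_C·p_C = 0.15 × 0.000610299 = 9.15449e-05
Normaliser: 0.0129928 + 0.0207847 + 9.15449e-05 = 0.033869
P(Component A | x₁,x₂) ≈ 0.384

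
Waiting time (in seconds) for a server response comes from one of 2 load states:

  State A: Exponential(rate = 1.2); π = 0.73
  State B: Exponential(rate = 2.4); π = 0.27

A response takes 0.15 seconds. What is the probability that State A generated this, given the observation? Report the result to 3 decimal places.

0.618

The responsibility of component k is π_k f_k(x) divided by Σ_j π_j f_j(x).
Evaluate each component's likelihood at the observed value:
  f_A = 1.00232
  f_B = 1.67442
Weight by the priors:
  π_A·f_A = 0.73 × 1.00232 = 0.731697
  π_B·f_B = 0.27 × 1.67442 = 0.452094
Sum: 0.731697 + 0.452094 = 1.18379
P(State A | 0.15 seconds) = 0.731697 / 1.18379 ≈ 0.618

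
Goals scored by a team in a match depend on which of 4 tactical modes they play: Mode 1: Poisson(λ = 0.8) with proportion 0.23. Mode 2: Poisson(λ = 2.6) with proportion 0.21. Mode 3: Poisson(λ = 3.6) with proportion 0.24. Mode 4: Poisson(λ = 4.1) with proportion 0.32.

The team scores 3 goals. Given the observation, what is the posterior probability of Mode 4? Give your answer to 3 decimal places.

0.366

Apply Bayes' rule: the posterior for each component is proportional to its prior times its likelihood at x.
Component likelihoods at x = 3 goals:
  f_1 = 0.0383427
  f_2 = 0.217572
  f_3 = 0.212469
  f_4 = 0.190368
Multiply by the mixture weights:
  w_1·f_1 = 0.23 × 0.0383427 = 0.00881883
  w_2·f_2 = 0.21 × 0.217572 = 0.0456901
  w_3·f_3 = 0.24 × 0.212469 = 0.0509926
  w_4·f_4 = 0.32 × 0.190368 = 0.0609176
Evidence: 0.00881883 + 0.0456901 + 0.0509926 + 0.0609176 = 0.166419
Responsibility of Mode 4: 0.0609176 / 0.166419 ≈ 0.366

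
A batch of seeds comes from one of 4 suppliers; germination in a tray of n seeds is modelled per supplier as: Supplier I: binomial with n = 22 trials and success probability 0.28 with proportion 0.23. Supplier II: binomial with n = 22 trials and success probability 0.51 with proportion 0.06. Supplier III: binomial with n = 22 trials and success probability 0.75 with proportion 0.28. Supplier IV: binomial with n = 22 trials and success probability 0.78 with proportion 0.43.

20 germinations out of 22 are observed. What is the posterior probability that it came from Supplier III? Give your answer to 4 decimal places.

0.2773

The responsibility of component k is π_k f_k(x) divided by Σ_j π_j f_j(x).
Binomial probabilities:
  f_I = C(22,20)·0.28^20·0.72^2 = 231·8.77325e-12·0.5184 = 1.0506e-09
  f_II = C(22,20)·0.51^20·0.49^2 = 231·1.41711e-06·0.2401 = 7.85973e-05
  f_III = C(22,20)·0.75^20·0.25^2 = 231·0.00317121·0.0625 = 0.0457844
  f_IV = C(22,20)·0.78^20·0.22^2 = 231·0.00694852·0.0484 = 0.0776872
Weight by the priors:
  π_I·f_I = 0.23 × 1.0506e-09 = 2.41638e-10
  π_II·f_II = 0.06 × 7.85973e-05 = 4.71584e-06
  π_III·f_III = 0.28 × 0.0457844 = 0.0128196
  π_IV·f_IV = 0.43 × 0.0776872 = 0.0334055
Normaliser: 2.41638e-10 + 4.71584e-06 + 0.0128196 + 0.0334055 = 0.0462298
So the posterior for Supplier III is 0.0128196 / 0.0462298 ≈ 0.2773.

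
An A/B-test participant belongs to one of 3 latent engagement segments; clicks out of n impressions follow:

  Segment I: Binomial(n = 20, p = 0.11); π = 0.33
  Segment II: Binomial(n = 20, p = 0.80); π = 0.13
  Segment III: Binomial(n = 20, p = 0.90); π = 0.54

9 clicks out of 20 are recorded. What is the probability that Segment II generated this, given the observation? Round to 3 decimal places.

0.621

By Bayes' theorem, P(k | x) = P(Z=k) f_k(x) / Σ_j P(Z=j) f_j(x).
Component likelihoods at x = 9 clicks out of 20:
  p_I = C(20,9)·0.11^9·0.89^11 = 167960·2.35795e-09·0.277517 = 0.000109908
  p_II = C(20,9)·0.80^9·0.20^11 = 167960·0.134218·2.048e-08 = 0.000461685
  p_III = C(20,9)·0.90^9·0.10^11 = 167960·0.38742·1e-11 = 6.50711e-07
Prior × likelihood for each component:
  P(Z=I)·p_I = 0.33 × 0.000109908 = 3.62697e-05
  P(Z=II)·p_II = 0.13 × 0.000461685 = 6.0019e-05
  P(Z=III)·p_III = 0.54 × 6.50711e-07 = 3.51384e-07
Marginal: 3.62697e-05 + 6.0019e-05 + 3.51384e-07 = 9.66401e-05
Responsibility of Segment II: 6.0019e-05 / 9.66401e-05 ≈ 0.621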